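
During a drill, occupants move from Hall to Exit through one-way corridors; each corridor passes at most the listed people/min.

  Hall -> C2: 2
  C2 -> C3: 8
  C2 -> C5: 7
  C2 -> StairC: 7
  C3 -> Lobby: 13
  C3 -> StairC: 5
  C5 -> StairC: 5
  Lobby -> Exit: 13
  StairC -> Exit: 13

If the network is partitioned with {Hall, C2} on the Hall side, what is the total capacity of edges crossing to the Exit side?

Edges leaving {Hall, C2}: C2→C3 (8), C2→C5 (7), C2→StairC (7).
Cut capacity = 8 + 7 + 7 = 22.

22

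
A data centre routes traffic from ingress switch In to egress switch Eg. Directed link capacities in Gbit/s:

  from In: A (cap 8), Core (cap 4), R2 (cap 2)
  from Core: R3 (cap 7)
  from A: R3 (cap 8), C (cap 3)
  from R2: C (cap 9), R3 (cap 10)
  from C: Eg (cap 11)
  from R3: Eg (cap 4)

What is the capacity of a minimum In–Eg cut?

9

Augment In→Core→R3→Eg: bottleneck 4, flow now 4.
Augment In→A→C→Eg: bottleneck 3, flow now 7.
Augment In→R2→C→Eg: bottleneck 2, flow now 9.
No augmenting path remains; maximum flow = 9.
By max-flow min-cut, the minimum cut capacity equals the max flow.
In the residual graph, reachable from In: {In, Core, A, R3}.
Min-cut edges: In→R2 (2), A→C (3), R3→Eg (4); capacity 2 + 3 + 4 = 9.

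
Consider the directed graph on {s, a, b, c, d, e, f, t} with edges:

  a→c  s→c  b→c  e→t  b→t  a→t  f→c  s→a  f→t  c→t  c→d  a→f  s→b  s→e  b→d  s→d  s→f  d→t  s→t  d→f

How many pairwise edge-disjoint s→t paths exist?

Assign every edge capacity 1; by Menger, the answer equals the max flow.
Path s→t (+1); total 1.
Path s→a→t (+1); total 2.
Path s→b→t (+1); total 3.
Path s→c→t (+1); total 4.
Path s→d→t (+1); total 5.
Path s→e→t (+1); total 6.
Path s→f→t (+1); total 7.
No residual s→t path; max flow = 7.
Certifying cut of size 7: {s→a, s→b, s→c, s→d, s→e, s→f, s→t}.

7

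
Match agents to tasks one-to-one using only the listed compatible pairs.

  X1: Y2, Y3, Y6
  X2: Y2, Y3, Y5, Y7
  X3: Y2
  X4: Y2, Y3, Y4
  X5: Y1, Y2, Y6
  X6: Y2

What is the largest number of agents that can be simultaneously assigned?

5

Unit-capacity flow: source→left, listed edges, right→sink; max matching = max flow.
Augmenting path X1→Y2 (+1); matched 1.
Augmenting path X2→Y3 (+1); matched 2.
Augmenting path X4→Y4 (+1); matched 3.
Augmenting path X5→Y1 (+1); matched 4.
Augmenting path X3→Y2→X1→Y6 (+1); matched 5.
No augmenting path remains; maximum matching = 5.
König certificate: {X1, X2, X4, X5, Y2} is a vertex cover of size 5 (every listed pair touches it), so no matching can be larger.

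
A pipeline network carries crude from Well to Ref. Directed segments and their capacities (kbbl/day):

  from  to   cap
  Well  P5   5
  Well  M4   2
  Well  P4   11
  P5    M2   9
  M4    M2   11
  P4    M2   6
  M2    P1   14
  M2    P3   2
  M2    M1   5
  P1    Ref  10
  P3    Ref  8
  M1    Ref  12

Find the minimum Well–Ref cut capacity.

13

Augment Well→P5→M2→P1→Ref: bottleneck 5, flow now 5.
Augment Well→M4→M2→P1→Ref: bottleneck 2, flow now 7.
Augment Well→P4→M2→P1→Ref: bottleneck 3, flow now 10.
Augment Well→P4→M2→P3→Ref: bottleneck 2, flow now 12.
Augment Well→P4→M2→M1→Ref: bottleneck 1, flow now 13.
No augmenting path remains; maximum flow = 13.
By max-flow min-cut, the minimum cut capacity equals the max flow.
In the residual graph, reachable from Well: {Well, P4}.
Min-cut edges: Well→P5 (5), Well→M4 (2), P4→M2 (6); capacity 5 + 2 + 6 = 13.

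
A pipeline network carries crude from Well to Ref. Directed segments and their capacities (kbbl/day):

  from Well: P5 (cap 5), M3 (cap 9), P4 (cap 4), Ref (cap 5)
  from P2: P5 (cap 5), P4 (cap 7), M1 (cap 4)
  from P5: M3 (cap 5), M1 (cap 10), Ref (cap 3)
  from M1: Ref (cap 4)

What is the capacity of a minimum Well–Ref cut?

10

Augment Well→Ref: bottleneck 5, flow now 5.
Augment Well→P5→Ref: bottleneck 3, flow now 8.
Augment Well→P5→M1→Ref: bottleneck 2, flow now 10.
No augmenting path remains; maximum flow = 10.
By max-flow min-cut, the minimum cut capacity equals the max flow.
In the residual graph, reachable from Well: {Well, M3, P4}.
Min-cut edges: Well→P5 (5), Well→Ref (5); capacity 5 + 5 = 10.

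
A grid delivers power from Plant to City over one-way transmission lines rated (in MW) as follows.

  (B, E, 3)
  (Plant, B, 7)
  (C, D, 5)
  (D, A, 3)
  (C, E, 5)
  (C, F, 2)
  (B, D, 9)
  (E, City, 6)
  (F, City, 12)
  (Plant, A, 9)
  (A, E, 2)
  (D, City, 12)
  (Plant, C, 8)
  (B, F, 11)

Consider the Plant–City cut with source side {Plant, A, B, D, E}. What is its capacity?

Edges leaving {Plant, A, B, D, E}: Plant→C (8), B→F (11), D→City (12), E→City (6).
Cut capacity = 8 + 11 + 12 + 6 = 37.

37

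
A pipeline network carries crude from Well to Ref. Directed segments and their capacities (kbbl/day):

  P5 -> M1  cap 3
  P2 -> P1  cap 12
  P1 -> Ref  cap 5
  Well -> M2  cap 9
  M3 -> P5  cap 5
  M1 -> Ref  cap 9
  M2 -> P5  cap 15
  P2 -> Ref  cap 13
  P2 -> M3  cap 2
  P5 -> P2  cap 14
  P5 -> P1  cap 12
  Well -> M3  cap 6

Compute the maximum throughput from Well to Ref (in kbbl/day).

Augment Well→M3→P5→M1→Ref: bottleneck 3, flow now 3.
Augment Well→M3→P5→P1→Ref: bottleneck 2, flow now 5.
Augment Well→M2→P5→P1→Ref: bottleneck 3, flow now 8.
Augment Well→M2→P5→P2→Ref: bottleneck 6, flow now 14.
No augmenting path remains; maximum flow = 14.
In the residual graph, reachable from Well: {Well, M3}.
Min-cut edges: Well→M2 (9), M3→P5 (5); capacity 9 + 5 = 14.
This cut is saturated, so no flow can exceed 14.

14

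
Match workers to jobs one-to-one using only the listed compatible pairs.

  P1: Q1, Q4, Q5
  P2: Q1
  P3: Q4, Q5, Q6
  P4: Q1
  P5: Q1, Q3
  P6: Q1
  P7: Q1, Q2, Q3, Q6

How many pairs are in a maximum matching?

5

Unit-capacity flow: source→left, listed edges, right→sink; max matching = max flow.
Augmenting path P1→Q1 (+1); matched 1.
Augmenting path P3→Q4 (+1); matched 2.
Augmenting path P5→Q3 (+1); matched 3.
Augmenting path P7→Q2 (+1); matched 4.
Augmenting path P2→Q1→P1→Q5 (+1); matched 5.
No augmenting path remains; maximum matching = 5.
König certificate: {P1, P3, P5, P7, Q1} is a vertex cover of size 5 (every listed pair touches it), so no matching can be larger.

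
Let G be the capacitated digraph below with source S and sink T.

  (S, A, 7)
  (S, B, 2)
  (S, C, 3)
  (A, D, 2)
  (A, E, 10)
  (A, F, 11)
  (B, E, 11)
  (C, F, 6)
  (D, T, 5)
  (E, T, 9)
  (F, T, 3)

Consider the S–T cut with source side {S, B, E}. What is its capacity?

Edges leaving {S, B, E}: S→A (7), S→C (3), E→T (9).
Cut capacity = 7 + 3 + 9 = 19.

19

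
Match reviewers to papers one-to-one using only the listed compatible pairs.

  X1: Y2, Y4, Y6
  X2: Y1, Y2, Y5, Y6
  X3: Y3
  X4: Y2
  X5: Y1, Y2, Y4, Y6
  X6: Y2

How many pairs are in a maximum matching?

Unit-capacity flow: source→left, listed edges, right→sink; max matching = max flow.
Augmenting path X1→Y2 (+1); matched 1.
Augmenting path X2→Y1 (+1); matched 2.
Augmenting path X3→Y3 (+1); matched 3.
Augmenting path X5→Y4 (+1); matched 4.
Augmenting path X4→Y2→X1→Y6 (+1); matched 5.
No augmenting path remains; maximum matching = 5.
König certificate: {X1, X2, X3, X5, Y2} is a vertex cover of size 5 (every listed pair touches it), so no matching can be larger.

5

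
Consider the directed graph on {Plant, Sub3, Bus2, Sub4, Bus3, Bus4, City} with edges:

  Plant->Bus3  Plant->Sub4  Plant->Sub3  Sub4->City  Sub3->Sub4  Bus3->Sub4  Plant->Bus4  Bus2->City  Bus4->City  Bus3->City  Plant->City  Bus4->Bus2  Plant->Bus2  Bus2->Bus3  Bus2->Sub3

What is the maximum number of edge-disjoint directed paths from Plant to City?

Assign every edge capacity 1; by Menger, the answer equals the max flow.
Path Plant→City (+1); total 1.
Path Plant→Bus2→City (+1); total 2.
Path Plant→Sub4→City (+1); total 3.
Path Plant→Bus3→City (+1); total 4.
Path Plant→Bus4→City (+1); total 5.
No residual Plant→City path; max flow = 5.
Certifying cut of size 5: {Plant→Bus2, Plant→Bus3, Plant→Bus4, Plant→City, Sub4→City}.

5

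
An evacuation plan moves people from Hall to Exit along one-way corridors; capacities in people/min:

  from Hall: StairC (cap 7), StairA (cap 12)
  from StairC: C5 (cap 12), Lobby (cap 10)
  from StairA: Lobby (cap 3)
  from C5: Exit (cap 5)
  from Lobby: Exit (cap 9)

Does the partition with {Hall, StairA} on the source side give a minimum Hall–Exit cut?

Yes — it is a minimum cut (capacity 10).

Given cut capacity: 7 + 3 = 10.
Augment Hall→StairC→C5→Exit: bottleneck 5, flow now 5.
Augment Hall→StairC→Lobby→Exit: bottleneck 2, flow now 7.
Augment Hall→StairA→Lobby→Exit: bottleneck 3, flow now 10.
No augmenting path remains; maximum flow = 10.
Cut capacity 10 equals the max flow, so it is a minimum cut.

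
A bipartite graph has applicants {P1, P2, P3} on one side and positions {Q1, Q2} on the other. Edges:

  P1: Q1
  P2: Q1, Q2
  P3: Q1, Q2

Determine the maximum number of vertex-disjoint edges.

2

Unit-capacity flow: source→left, listed edges, right→sink; max matching = max flow.
Augmenting path P1→Q1 (+1); matched 1.
Augmenting path P2→Q2 (+1); matched 2.
No augmenting path remains; maximum matching = 2.
König certificate: {Q1, Q2} is a vertex cover of size 2 (every listed pair touches it), so no matching can be larger.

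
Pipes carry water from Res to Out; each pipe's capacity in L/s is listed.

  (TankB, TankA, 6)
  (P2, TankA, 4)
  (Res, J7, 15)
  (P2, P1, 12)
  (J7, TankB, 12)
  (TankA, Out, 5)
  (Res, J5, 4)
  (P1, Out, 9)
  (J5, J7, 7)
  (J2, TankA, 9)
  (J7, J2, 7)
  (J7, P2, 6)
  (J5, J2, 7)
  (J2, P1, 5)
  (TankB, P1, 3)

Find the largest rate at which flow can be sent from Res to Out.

Augment Res→J5→J2→P1→Out: bottleneck 4, flow now 4.
Augment Res→J7→TankB→P1→Out: bottleneck 3, flow now 7.
Augment Res→J7→TankB→TankA→Out: bottleneck 5, flow now 12.
Augment Res→J7→J2→P1→Out: bottleneck 1, flow now 13.
Augment Res→J7→P2→P1→Out: bottleneck 1, flow now 14.
No augmenting path remains; maximum flow = 14.
In the residual graph, reachable from Res: {Res, J5, J7, TankB, J2, P2, P1, TankA}.
Min-cut edges: P1→Out (9), TankA→Out (5); capacity 9 + 5 = 14.
This cut is saturated, so no flow can exceed 14.

14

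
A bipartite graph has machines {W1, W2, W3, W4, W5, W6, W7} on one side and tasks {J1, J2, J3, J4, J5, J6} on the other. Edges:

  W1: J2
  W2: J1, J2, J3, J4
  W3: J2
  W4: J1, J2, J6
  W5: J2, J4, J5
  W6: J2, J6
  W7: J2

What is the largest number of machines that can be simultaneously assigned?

5

Unit-capacity flow: source→left, listed edges, right→sink; max matching = max flow.
Augmenting path W1→J2 (+1); matched 1.
Augmenting path W2→J1 (+1); matched 2.
Augmenting path W4→J6 (+1); matched 3.
Augmenting path W5→J4 (+1); matched 4.
Augmenting path W6→J6→W4→J1→W2→J3 (+1); matched 5.
No augmenting path remains; maximum matching = 5.
König certificate: {W2, W4, W5, W6, J2} is a vertex cover of size 5 (every listed pair touches it), so no matching can be larger.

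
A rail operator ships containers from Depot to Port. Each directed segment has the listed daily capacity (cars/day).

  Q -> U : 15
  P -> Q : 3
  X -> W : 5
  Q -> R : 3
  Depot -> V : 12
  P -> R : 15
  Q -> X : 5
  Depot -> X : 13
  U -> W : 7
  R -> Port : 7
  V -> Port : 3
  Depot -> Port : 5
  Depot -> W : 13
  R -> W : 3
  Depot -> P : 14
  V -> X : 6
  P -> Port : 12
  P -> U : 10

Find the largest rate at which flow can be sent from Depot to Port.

22

Augment Depot→Port: bottleneck 5, flow now 5.
Augment Depot→P→Port: bottleneck 12, flow now 17.
Augment Depot→V→Port: bottleneck 3, flow now 20.
Augment Depot→P→R→Port: bottleneck 2, flow now 22.
No augmenting path remains; maximum flow = 22.
In the residual graph, reachable from Depot: {Depot, V, W, X}.
Min-cut edges: Depot→P (14), Depot→Port (5), V→Port (3); capacity 14 + 5 + 3 = 22.
This cut is saturated, so no flow can exceed 22.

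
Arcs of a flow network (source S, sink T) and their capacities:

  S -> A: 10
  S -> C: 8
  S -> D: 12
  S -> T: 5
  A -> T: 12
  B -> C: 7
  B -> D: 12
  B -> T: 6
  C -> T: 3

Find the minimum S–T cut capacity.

Augment S→T: bottleneck 5, flow now 5.
Augment S→A→T: bottleneck 10, flow now 15.
Augment S→C→T: bottleneck 3, flow now 18.
No augmenting path remains; maximum flow = 18.
By max-flow min-cut, the minimum cut capacity equals the max flow.
In the residual graph, reachable from S: {S, C, D}.
Min-cut edges: S→A (10), S→T (5), C→T (3); capacity 10 + 5 + 3 = 18.

18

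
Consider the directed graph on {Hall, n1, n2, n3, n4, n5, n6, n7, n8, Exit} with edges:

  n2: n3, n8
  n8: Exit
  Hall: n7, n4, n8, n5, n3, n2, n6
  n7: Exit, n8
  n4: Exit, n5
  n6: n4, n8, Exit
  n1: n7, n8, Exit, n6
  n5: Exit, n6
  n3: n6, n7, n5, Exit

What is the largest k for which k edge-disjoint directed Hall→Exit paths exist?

6

Assign every edge capacity 1; by Menger, the answer equals the max flow.
Path Hall→n3→Exit (+1); total 1.
Path Hall→n4→Exit (+1); total 2.
Path Hall→n5→Exit (+1); total 3.
Path Hall→n6→Exit (+1); total 4.
Path Hall→n7→Exit (+1); total 5.
Path Hall→n8→Exit (+1); total 6.
No residual Hall→Exit path; max flow = 6.
Certifying cut of size 6: {n3→Exit, n4→Exit, n5→Exit, n6→Exit, n7→Exit, n8→Exit}.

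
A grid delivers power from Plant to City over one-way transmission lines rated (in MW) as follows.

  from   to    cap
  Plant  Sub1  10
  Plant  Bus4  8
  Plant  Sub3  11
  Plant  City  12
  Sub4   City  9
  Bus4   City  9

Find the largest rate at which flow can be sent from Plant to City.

Augment Plant→City: bottleneck 12, flow now 12.
Augment Plant→Bus4→City: bottleneck 8, flow now 20.
No augmenting path remains; maximum flow = 20.
In the residual graph, reachable from Plant: {Plant, Sub1, Sub3}.
Min-cut edges: Plant→Bus4 (8), Plant→City (12); capacity 8 + 12 = 20.
This cut is saturated, so no flow can exceed 20.

20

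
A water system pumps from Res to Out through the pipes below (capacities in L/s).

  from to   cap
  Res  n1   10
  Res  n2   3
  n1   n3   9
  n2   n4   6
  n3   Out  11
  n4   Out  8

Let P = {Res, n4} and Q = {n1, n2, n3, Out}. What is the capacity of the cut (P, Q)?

Edges leaving {Res, n4}: Res→n1 (10), Res→n2 (3), n4→Out (8).
Cut capacity = 10 + 3 + 8 = 21.

21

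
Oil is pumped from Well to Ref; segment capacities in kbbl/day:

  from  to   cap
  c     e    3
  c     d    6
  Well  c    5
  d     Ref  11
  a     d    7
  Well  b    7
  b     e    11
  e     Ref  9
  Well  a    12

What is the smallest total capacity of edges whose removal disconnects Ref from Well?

Augment Well→a→d→Ref: bottleneck 7, flow now 7.
Augment Well→b→e→Ref: bottleneck 7, flow now 14.
Augment Well→c→d→Ref: bottleneck 4, flow now 18.
Augment Well→c→e→Ref: bottleneck 1, flow now 19.
No augmenting path remains; maximum flow = 19.
By max-flow min-cut, the minimum cut capacity equals the max flow.
In the residual graph, reachable from Well: {Well, a}.
Min-cut edges: Well→b (7), Well→c (5), a→d (7); capacity 7 + 5 + 7 = 19.

19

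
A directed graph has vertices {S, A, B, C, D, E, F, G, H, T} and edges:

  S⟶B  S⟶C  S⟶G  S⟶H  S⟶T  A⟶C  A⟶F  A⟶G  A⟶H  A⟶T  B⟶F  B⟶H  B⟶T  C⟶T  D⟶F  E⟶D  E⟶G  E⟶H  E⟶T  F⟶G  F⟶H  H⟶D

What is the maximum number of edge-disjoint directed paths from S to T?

3

Assign every edge capacity 1; by Menger, the answer equals the max flow.
Path S→T (+1); total 1.
Path S→B→T (+1); total 2.
Path S→C→T (+1); total 3.
No residual S→T path; max flow = 3.
Certifying cut of size 3: {S→B, S→C, S→T}.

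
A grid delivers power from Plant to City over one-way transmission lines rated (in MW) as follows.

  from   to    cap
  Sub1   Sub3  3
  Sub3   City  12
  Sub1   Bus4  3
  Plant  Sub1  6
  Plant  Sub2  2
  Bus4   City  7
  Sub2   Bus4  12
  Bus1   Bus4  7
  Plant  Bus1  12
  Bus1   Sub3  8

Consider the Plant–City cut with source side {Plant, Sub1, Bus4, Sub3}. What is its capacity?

Edges leaving {Plant, Sub1, Bus4, Sub3}: Plant→Sub2 (2), Plant→Bus1 (12), Bus4→City (7), Sub3→City (12).
Cut capacity = 2 + 12 + 7 + 12 = 33.

33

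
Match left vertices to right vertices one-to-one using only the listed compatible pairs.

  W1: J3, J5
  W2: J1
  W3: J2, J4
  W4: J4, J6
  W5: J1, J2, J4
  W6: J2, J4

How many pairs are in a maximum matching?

Unit-capacity flow: source→left, listed edges, right→sink; max matching = max flow.
Augmenting path W1→J3 (+1); matched 1.
Augmenting path W2→J1 (+1); matched 2.
Augmenting path W3→J2 (+1); matched 3.
Augmenting path W4→J4 (+1); matched 4.
Augmenting path W5→J4→W4→J6 (+1); matched 5.
No augmenting path remains; maximum matching = 5.
König certificate: {W1, W4, J1, J2, J4} is a vertex cover of size 5 (every listed pair touches it), so no matching can be larger.

5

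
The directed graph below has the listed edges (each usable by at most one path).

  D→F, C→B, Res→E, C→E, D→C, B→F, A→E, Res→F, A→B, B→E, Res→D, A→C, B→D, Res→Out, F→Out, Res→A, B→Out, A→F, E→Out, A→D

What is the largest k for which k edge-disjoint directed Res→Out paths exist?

4

Assign every edge capacity 1; by Menger, the answer equals the max flow.
Path Res→Out (+1); total 1.
Path Res→E→Out (+1); total 2.
Path Res→F→Out (+1); total 3.
Path Res→A→B→Out (+1); total 4.
No residual Res→Out path; max flow = 4.
Certifying cut of size 4: {B→Out, E→Out, F→Out, Res→Out}.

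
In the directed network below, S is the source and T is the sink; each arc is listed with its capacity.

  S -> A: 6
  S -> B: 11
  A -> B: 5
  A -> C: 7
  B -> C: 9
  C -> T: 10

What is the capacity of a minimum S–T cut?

10

Augment S→A→C→T: bottleneck 6, flow now 6.
Augment S→B→C→T: bottleneck 4, flow now 10.
No augmenting path remains; maximum flow = 10.
By max-flow min-cut, the minimum cut capacity equals the max flow.
In the residual graph, reachable from S: {S, A, B, C}.
Min-cut edges: C→T (10); capacity 10 = 10.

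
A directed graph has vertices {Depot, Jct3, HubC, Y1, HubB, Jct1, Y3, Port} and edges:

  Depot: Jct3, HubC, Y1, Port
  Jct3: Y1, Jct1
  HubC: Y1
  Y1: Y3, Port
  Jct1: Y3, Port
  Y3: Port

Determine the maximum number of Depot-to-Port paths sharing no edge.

4

Assign every edge capacity 1; by Menger, the answer equals the max flow.
Path Depot→Port (+1); total 1.
Path Depot→Y1→Port (+1); total 2.
Path Depot→Jct3→Jct1→Port (+1); total 3.
Path Depot→HubC→Y1→Y3→Port (+1); total 4.
No residual Depot→Port path; max flow = 4.
Certifying cut of size 4: {Depot→HubC, Depot→Jct3, Depot→Port, Depot→Y1}.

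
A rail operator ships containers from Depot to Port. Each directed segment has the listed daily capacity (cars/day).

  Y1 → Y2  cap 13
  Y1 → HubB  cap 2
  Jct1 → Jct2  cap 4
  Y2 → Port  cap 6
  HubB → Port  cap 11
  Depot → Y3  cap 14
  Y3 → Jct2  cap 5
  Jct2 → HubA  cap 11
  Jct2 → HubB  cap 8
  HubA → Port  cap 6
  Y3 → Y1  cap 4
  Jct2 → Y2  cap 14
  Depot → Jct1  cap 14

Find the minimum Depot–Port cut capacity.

Augment Depot→Jct1→Jct2→Y2→Port: bottleneck 4, flow now 4.
Augment Depot→Y3→Jct2→Y2→Port: bottleneck 2, flow now 6.
Augment Depot→Y3→Jct2→HubB→Port: bottleneck 3, flow now 9.
Augment Depot→Y3→Y1→HubB→Port: bottleneck 2, flow now 11.
Augment Depot→Y3→Y1→Y2→Jct2→HubB→Port: bottleneck 2, flow now 13. (uses reverse residual edge)
No augmenting path remains; maximum flow = 13.
By max-flow min-cut, the minimum cut capacity equals the max flow.
In the residual graph, reachable from Depot: {Depot, Jct1, Y3}.
Min-cut edges: Jct1→Jct2 (4), Y3→Jct2 (5), Y3→Y1 (4); capacity 4 + 5 + 4 = 13.

13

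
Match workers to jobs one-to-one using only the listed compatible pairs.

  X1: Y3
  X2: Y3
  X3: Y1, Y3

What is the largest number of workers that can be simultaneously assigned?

Unit-capacity flow: source→left, listed edges, right→sink; max matching = max flow.
Augmenting path X1→Y3 (+1); matched 1.
Augmenting path X3→Y1 (+1); matched 2.
No augmenting path remains; maximum matching = 2.
König certificate: {X3, Y3} is a vertex cover of size 2 (every listed pair touches it), so no matching can be larger.

2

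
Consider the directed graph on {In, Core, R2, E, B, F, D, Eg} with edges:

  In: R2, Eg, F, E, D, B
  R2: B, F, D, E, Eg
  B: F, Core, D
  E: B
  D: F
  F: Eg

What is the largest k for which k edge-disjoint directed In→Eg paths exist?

3

Assign every edge capacity 1; by Menger, the answer equals the max flow.
Path In→Eg (+1); total 1.
Path In→R2→Eg (+1); total 2.
Path In→F→Eg (+1); total 3.
No residual In→Eg path; max flow = 3.
Certifying cut of size 3: {F→Eg, In→Eg, In→R2}.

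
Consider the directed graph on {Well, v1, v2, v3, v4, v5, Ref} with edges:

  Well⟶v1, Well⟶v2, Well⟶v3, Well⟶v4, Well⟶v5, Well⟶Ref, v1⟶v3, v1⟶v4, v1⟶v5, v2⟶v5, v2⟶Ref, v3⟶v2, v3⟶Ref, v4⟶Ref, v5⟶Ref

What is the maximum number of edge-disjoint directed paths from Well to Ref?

Assign every edge capacity 1; by Menger, the answer equals the max flow.
Path Well→Ref (+1); total 1.
Path Well→v2→Ref (+1); total 2.
Path Well→v3→Ref (+1); total 3.
Path Well→v4→Ref (+1); total 4.
Path Well→v5→Ref (+1); total 5.
No residual Well→Ref path; max flow = 5.
Certifying cut of size 5: {Well→Ref, v2→Ref, v3→Ref, v4→Ref, v5→Ref}.

5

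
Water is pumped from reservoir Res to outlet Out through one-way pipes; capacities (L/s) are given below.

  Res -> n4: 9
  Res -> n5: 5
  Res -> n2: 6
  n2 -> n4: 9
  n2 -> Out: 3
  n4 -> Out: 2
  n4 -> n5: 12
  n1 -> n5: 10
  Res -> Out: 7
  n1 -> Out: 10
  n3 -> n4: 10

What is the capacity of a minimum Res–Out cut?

Augment Res→Out: bottleneck 7, flow now 7.
Augment Res→n2→Out: bottleneck 3, flow now 10.
Augment Res→n4→Out: bottleneck 2, flow now 12.
No augmenting path remains; maximum flow = 12.
By max-flow min-cut, the minimum cut capacity equals the max flow.
In the residual graph, reachable from Res: {Res, n2, n4, n5}.
Min-cut edges: Res→Out (7), n2→Out (3), n4→Out (2); capacity 7 + 3 + 2 = 12.

12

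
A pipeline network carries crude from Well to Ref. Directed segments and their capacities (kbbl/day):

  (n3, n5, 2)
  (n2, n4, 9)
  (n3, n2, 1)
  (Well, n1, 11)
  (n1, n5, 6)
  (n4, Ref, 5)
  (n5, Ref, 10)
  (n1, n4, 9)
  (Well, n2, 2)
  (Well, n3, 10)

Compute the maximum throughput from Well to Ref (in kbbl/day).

13

Augment Well→n1→n4→Ref: bottleneck 5, flow now 5.
Augment Well→n1→n5→Ref: bottleneck 6, flow now 11.
Augment Well→n3→n5→Ref: bottleneck 2, flow now 13.
No augmenting path remains; maximum flow = 13.
In the residual graph, reachable from Well: {Well, n1, n2, n3, n4}.
Min-cut edges: n1→n5 (6), n3→n5 (2), n4→Ref (5); capacity 6 + 2 + 5 = 13.
This cut is saturated, so no flow can exceed 13.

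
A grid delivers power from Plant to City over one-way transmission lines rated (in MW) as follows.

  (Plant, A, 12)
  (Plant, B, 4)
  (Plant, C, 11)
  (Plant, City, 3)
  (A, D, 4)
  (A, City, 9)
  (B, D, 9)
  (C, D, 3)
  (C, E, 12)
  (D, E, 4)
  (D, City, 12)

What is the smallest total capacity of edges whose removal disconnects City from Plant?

Augment Plant→City: bottleneck 3, flow now 3.
Augment Plant→A→City: bottleneck 9, flow now 12.
Augment Plant→A→D→City: bottleneck 3, flow now 15.
Augment Plant→B→D→City: bottleneck 4, flow now 19.
Augment Plant→C→D→City: bottleneck 3, flow now 22.
No augmenting path remains; maximum flow = 22.
By max-flow min-cut, the minimum cut capacity equals the max flow.
In the residual graph, reachable from Plant: {Plant, C, E}.
Min-cut edges: Plant→A (12), Plant→B (4), Plant→City (3), C→D (3); capacity 12 + 4 + 3 + 3 = 22.

22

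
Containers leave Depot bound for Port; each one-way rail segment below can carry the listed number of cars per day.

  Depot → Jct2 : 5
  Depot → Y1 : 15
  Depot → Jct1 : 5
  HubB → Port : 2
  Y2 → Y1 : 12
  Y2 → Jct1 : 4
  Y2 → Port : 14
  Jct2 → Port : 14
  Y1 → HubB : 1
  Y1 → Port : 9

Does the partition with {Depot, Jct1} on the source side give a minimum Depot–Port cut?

No — its capacity is 20, but the minimum cut has capacity 15.

Given cut capacity: 5 + 15 = 20.
Augment Depot→Jct2→Port: bottleneck 5, flow now 5.
Augment Depot→Y1→Port: bottleneck 9, flow now 14.
Augment Depot→Y1→HubB→Port: bottleneck 1, flow now 15.
No augmenting path remains; maximum flow = 15.
In the residual graph, reachable from Depot: {Depot, Y1, Jct1}.
Min-cut edges: Depot→Jct2 (5), Y1→HubB (1), Y1→Port (9); capacity 5 + 1 + 9 = 15.
Cut capacity 20 exceeds the max flow 15, so it is not minimum.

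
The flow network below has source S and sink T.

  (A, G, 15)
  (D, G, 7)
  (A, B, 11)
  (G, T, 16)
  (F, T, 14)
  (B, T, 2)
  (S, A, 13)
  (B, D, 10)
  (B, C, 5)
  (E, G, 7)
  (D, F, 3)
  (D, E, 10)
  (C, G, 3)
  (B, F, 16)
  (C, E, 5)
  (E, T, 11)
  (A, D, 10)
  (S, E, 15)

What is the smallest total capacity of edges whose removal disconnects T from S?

Augment S→E→T: bottleneck 11, flow now 11.
Augment S→A→B→T: bottleneck 2, flow now 13.
Augment S→A→G→T: bottleneck 11, flow now 24.
Augment S→E→G→T: bottleneck 4, flow now 28.
No augmenting path remains; maximum flow = 28.
By max-flow min-cut, the minimum cut capacity equals the max flow.
In the residual graph, reachable from S: {S}.
Min-cut edges: S→A (13), S→E (15); capacity 13 + 15 = 28.

28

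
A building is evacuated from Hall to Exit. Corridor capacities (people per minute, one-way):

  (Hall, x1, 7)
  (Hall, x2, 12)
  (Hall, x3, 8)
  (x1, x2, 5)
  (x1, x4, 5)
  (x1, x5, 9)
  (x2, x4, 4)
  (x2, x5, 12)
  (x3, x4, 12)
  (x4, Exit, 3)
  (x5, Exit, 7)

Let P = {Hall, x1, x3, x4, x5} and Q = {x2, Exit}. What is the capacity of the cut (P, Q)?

Edges leaving {Hall, x1, x3, x4, x5}: Hall→x2 (12), x1→x2 (5), x4→Exit (3), x5→Exit (7).
Cut capacity = 12 + 5 + 3 + 7 = 27.

27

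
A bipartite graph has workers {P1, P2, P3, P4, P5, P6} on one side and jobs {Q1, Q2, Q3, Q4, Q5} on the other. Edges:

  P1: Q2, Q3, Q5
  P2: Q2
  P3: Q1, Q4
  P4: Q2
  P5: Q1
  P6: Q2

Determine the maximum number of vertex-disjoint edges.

4

Unit-capacity flow: source→left, listed edges, right→sink; max matching = max flow.
Augmenting path P1→Q2 (+1); matched 1.
Augmenting path P3→Q1 (+1); matched 2.
Augmenting path P2→Q2→P1→Q3 (+1); matched 3.
Augmenting path P5→Q1→P3→Q4 (+1); matched 4.
No augmenting path remains; maximum matching = 4.
König certificate: {P1, P3, P5, Q2} is a vertex cover of size 4 (every listed pair touches it), so no matching can be larger.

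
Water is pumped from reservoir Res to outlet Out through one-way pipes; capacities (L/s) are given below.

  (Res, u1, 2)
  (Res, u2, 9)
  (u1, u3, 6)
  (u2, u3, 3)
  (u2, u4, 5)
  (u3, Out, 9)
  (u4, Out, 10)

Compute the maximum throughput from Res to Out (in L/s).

Augment Res→u1→u3→Out: bottleneck 2, flow now 2.
Augment Res→u2→u3→Out: bottleneck 3, flow now 5.
Augment Res→u2→u4→Out: bottleneck 5, flow now 10.
No augmenting path remains; maximum flow = 10.
In the residual graph, reachable from Res: {Res, u2}.
Min-cut edges: Res→u1 (2), u2→u3 (3), u2→u4 (5); capacity 2 + 3 + 5 = 10.
This cut is saturated, so no flow can exceed 10.

10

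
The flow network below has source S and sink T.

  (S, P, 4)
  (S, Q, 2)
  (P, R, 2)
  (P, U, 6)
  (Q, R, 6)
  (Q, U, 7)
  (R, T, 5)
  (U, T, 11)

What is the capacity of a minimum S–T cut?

Augment S→P→R→T: bottleneck 2, flow now 2.
Augment S→P→U→T: bottleneck 2, flow now 4.
Augment S→Q→R→T: bottleneck 2, flow now 6.
No augmenting path remains; maximum flow = 6.
By max-flow min-cut, the minimum cut capacity equals the max flow.
In the residual graph, reachable from S: {S}.
Min-cut edges: S→P (4), S→Q (2); capacity 4 + 2 = 6.

6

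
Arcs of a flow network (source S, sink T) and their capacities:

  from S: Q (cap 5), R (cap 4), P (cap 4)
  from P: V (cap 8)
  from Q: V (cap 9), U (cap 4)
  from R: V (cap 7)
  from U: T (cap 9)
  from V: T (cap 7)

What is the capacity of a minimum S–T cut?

Augment S→P→V→T: bottleneck 4, flow now 4.
Augment S→Q→U→T: bottleneck 4, flow now 8.
Augment S→Q→V→T: bottleneck 1, flow now 9.
Augment S→R→V→T: bottleneck 2, flow now 11.
No augmenting path remains; maximum flow = 11.
By max-flow min-cut, the minimum cut capacity equals the max flow.
In the residual graph, reachable from S: {S, P, Q, R, V}.
Min-cut edges: Q→U (4), V→T (7); capacity 4 + 7 = 11.

11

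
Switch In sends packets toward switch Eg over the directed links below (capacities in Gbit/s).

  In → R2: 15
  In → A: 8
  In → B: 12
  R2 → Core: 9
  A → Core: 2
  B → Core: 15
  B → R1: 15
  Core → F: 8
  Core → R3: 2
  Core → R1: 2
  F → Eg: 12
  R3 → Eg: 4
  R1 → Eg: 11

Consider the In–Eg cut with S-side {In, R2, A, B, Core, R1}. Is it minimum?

Yes — it is a minimum cut (capacity 21).

Given cut capacity: 8 + 2 + 11 = 21.
Augment In→B→R1→Eg: bottleneck 11, flow now 11.
Augment In→R2→Core→F→Eg: bottleneck 8, flow now 19.
Augment In→R2→Core→R3→Eg: bottleneck 1, flow now 20.
Augment In→A→Core→R3→Eg: bottleneck 1, flow now 21.
No augmenting path remains; maximum flow = 21.
Cut capacity 21 equals the max flow, so it is a minimum cut.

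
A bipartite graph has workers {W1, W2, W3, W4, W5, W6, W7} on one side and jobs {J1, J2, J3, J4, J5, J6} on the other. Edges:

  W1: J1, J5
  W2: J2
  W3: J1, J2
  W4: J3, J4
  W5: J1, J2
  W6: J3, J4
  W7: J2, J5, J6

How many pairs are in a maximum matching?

6

Unit-capacity flow: source→left, listed edges, right→sink; max matching = max flow.
Augmenting path W1→J1 (+1); matched 1.
Augmenting path W2→J2 (+1); matched 2.
Augmenting path W4→J3 (+1); matched 3.
Augmenting path W6→J4 (+1); matched 4.
Augmenting path W7→J5 (+1); matched 5.
Augmenting path W3→J1→W1→J5→W7→J6 (+1); matched 6.
No augmenting path remains; maximum matching = 6.
König certificate: {W1, W4, W6, W7, J1, J2} is a vertex cover of size 6 (every listed pair touches it), so no matching can be larger.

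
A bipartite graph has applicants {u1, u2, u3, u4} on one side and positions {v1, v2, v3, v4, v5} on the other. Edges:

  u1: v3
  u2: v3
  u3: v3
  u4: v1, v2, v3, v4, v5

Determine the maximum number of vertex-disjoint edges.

2

Unit-capacity flow: source→left, listed edges, right→sink; max matching = max flow.
Augmenting path u1→v3 (+1); matched 1.
Augmenting path u4→v1 (+1); matched 2.
No augmenting path remains; maximum matching = 2.
König certificate: {u4, v3} is a vertex cover of size 2 (every listed pair touches it), so no matching can be larger.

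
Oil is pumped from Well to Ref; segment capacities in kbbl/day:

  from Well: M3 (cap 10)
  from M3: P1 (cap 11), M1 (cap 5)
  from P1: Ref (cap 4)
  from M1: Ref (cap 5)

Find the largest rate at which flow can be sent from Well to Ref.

9

Augment Well→M3→P1→Ref: bottleneck 4, flow now 4.
Augment Well→M3→M1→Ref: bottleneck 5, flow now 9.
No augmenting path remains; maximum flow = 9.
In the residual graph, reachable from Well: {Well, M3, P1}.
Min-cut edges: M3→M1 (5), P1→Ref (4); capacity 5 + 4 = 9.
This cut is saturated, so no flow can exceed 9.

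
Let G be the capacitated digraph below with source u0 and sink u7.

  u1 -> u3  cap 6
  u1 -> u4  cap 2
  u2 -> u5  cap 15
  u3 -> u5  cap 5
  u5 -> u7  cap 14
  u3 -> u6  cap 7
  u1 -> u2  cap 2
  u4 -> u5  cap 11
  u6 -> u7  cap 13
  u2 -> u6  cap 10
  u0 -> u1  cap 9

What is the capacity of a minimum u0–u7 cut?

Augment u0→u1→u2→u5→u7: bottleneck 2, flow now 2.
Augment u0→u1→u3→u5→u7: bottleneck 5, flow now 7.
Augment u0→u1→u3→u6→u7: bottleneck 1, flow now 8.
Augment u0→u1→u4→u5→u7: bottleneck 1, flow now 9.
No augmenting path remains; maximum flow = 9.
By max-flow min-cut, the minimum cut capacity equals the max flow.
In the residual graph, reachable from u0: {u0}.
Min-cut edges: u0→u1 (9); capacity 9 = 9.

9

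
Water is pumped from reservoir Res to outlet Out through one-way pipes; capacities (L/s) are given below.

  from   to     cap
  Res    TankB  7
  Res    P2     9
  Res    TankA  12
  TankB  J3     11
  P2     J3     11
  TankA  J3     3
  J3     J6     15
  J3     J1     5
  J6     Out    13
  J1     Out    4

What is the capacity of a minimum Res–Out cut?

17

Augment Res→TankB→J3→J6→Out: bottleneck 7, flow now 7.
Augment Res→P2→J3→J6→Out: bottleneck 6, flow now 13.
Augment Res→P2→J3→J1→Out: bottleneck 3, flow now 16.
Augment Res→TankA→J3→J1→Out: bottleneck 1, flow now 17.
No augmenting path remains; maximum flow = 17.
By max-flow min-cut, the minimum cut capacity equals the max flow.
In the residual graph, reachable from Res: {Res, TankB, P2, TankA, J3, J6, J1}.
Min-cut edges: J6→Out (13), J1→Out (4); capacity 13 + 4 = 17.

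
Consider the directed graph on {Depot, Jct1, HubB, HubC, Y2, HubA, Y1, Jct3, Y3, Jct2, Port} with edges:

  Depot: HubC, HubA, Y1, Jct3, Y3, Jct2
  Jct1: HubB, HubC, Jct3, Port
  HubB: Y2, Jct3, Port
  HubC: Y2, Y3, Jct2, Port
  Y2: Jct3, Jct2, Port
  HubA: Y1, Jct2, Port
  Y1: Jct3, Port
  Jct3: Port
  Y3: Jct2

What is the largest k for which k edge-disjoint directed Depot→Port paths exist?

4

Assign every edge capacity 1; by Menger, the answer equals the max flow.
Path Depot→HubC→Port (+1); total 1.
Path Depot→HubA→Port (+1); total 2.
Path Depot→Y1→Port (+1); total 3.
Path Depot→Jct3→Port (+1); total 4.
No residual Depot→Port path; max flow = 4.
Certifying cut of size 4: {Depot→HubA, Depot→HubC, Depot→Jct3, Depot→Y1}.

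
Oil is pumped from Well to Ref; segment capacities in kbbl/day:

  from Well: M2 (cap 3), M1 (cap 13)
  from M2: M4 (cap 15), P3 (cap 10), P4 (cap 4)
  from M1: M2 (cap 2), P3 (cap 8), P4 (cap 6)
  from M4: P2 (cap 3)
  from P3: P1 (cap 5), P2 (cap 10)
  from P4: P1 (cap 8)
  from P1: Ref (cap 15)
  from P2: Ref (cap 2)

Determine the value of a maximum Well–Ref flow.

15

Augment Well→M2→M4→P2→Ref: bottleneck 2, flow now 2.
Augment Well→M2→P3→P1→Ref: bottleneck 1, flow now 3.
Augment Well→M1→P3→P1→Ref: bottleneck 4, flow now 7.
Augment Well→M1→P4→P1→Ref: bottleneck 6, flow now 13.
Augment Well→M1→M2→P4→P1→Ref: bottleneck 2, flow now 15.
No augmenting path remains; maximum flow = 15.
In the residual graph, reachable from Well: {Well, M2, M1, M4, P3, P4, P2}.
Min-cut edges: P3→P1 (5), P4→P1 (8), P2→Ref (2); capacity 5 + 8 + 2 = 15.
This cut is saturated, so no flow can exceed 15.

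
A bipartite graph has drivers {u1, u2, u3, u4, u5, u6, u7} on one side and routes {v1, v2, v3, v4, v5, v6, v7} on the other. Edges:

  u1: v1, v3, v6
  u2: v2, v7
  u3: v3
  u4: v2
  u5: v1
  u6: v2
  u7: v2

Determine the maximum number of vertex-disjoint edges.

Unit-capacity flow: source→left, listed edges, right→sink; max matching = max flow.
Augmenting path u1→v1 (+1); matched 1.
Augmenting path u2→v2 (+1); matched 2.
Augmenting path u3→v3 (+1); matched 3.
Augmenting path u4→v2→u2→v7 (+1); matched 4.
Augmenting path u5→v1→u1→v6 (+1); matched 5.
No augmenting path remains; maximum matching = 5.
König certificate: {u1, u2, u3, u5, v2} is a vertex cover of size 5 (every listed pair touches it), so no matching can be larger.

5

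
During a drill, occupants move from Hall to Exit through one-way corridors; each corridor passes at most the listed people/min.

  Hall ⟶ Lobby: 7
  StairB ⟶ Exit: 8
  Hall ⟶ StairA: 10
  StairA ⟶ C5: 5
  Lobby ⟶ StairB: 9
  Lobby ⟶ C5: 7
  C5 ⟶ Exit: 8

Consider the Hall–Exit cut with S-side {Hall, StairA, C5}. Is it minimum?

Given cut capacity: 7 + 8 = 15.
Augment Hall→Lobby→StairB→Exit: bottleneck 7, flow now 7.
Augment Hall→StairA→C5→Exit: bottleneck 5, flow now 12.
No augmenting path remains; maximum flow = 12.
In the residual graph, reachable from Hall: {Hall, StairA}.
Min-cut edges: Hall→Lobby (7), StairA→C5 (5); capacity 7 + 5 = 12.
Cut capacity 15 exceeds the max flow 12, so it is not minimum.

No — its capacity is 15, but the minimum cut has capacity 12.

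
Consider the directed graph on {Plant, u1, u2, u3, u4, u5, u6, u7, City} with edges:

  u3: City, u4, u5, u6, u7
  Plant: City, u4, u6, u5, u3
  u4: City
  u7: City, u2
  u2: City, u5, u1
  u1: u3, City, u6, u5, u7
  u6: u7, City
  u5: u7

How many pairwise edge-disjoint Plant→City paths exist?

Assign every edge capacity 1; by Menger, the answer equals the max flow.
Path Plant→City (+1); total 1.
Path Plant→u3→City (+1); total 2.
Path Plant→u4→City (+1); total 3.
Path Plant→u6→City (+1); total 4.
Path Plant→u5→u7→City (+1); total 5.
No residual Plant→City path; max flow = 5.
Certifying cut of size 5: {Plant→City, Plant→u3, Plant→u4, Plant→u5, Plant→u6}.

5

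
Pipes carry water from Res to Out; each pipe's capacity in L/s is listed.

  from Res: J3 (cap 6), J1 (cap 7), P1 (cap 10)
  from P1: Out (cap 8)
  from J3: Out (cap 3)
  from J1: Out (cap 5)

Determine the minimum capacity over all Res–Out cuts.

16

Augment Res→P1→Out: bottleneck 8, flow now 8.
Augment Res→J3→Out: bottleneck 3, flow now 11.
Augment Res→J1→Out: bottleneck 5, flow now 16.
No augmenting path remains; maximum flow = 16.
By max-flow min-cut, the minimum cut capacity equals the max flow.
In the residual graph, reachable from Res: {Res, P1, J3, J1}.
Min-cut edges: P1→Out (8), J3→Out (3), J1→Out (5); capacity 8 + 3 + 5 = 16.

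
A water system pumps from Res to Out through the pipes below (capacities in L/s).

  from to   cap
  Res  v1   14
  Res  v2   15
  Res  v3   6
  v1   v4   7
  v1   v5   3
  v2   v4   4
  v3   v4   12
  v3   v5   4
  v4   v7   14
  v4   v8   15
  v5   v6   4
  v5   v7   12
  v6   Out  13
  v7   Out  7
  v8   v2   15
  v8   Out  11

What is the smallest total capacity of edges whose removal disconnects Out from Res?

Augment Res→v1→v4→v7→Out: bottleneck 7, flow now 7.
Augment Res→v1→v5→v6→Out: bottleneck 3, flow now 10.
Augment Res→v2→v4→v8→Out: bottleneck 4, flow now 14.
Augment Res→v3→v4→v8→Out: bottleneck 6, flow now 20.
No augmenting path remains; maximum flow = 20.
By max-flow min-cut, the minimum cut capacity equals the max flow.
In the residual graph, reachable from Res: {Res, v1, v2}.
Min-cut edges: Res→v3 (6), v1→v4 (7), v1→v5 (3), v2→v4 (4); capacity 6 + 7 + 3 + 4 = 20.

20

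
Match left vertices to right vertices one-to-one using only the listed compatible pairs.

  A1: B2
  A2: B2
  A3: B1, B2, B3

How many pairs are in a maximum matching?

Unit-capacity flow: source→left, listed edges, right→sink; max matching = max flow.
Augmenting path A1→B2 (+1); matched 1.
Augmenting path A3→B1 (+1); matched 2.
No augmenting path remains; maximum matching = 2.
König certificate: {A3, B2} is a vertex cover of size 2 (every listed pair touches it), so no matching can be larger.

2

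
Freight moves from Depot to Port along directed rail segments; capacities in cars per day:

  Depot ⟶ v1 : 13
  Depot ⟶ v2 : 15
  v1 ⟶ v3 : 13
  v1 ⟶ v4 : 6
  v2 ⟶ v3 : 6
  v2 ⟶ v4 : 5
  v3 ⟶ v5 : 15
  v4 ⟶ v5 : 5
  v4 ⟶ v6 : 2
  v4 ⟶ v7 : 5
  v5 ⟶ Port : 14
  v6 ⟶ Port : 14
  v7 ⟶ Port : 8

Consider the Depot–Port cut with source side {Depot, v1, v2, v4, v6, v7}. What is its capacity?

Edges leaving {Depot, v1, v2, v4, v6, v7}: v1→v3 (13), v2→v3 (6), v4→v5 (5), v6→Port (14), v7→Port (8).
Cut capacity = 13 + 6 + 5 + 14 + 8 = 46.

46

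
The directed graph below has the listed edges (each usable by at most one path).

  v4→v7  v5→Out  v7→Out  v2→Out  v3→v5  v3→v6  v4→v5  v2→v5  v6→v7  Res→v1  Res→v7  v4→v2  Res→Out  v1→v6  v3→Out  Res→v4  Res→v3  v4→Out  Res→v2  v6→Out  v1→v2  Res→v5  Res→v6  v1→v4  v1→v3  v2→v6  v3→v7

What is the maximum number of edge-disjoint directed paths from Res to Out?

7

Assign every edge capacity 1; by Menger, the answer equals the max flow.
Path Res→Out (+1); total 1.
Path Res→v2→Out (+1); total 2.
Path Res→v3→Out (+1); total 3.
Path Res→v4→Out (+1); total 4.
Path Res→v5→Out (+1); total 5.
Path Res→v6→Out (+1); total 6.
Path Res→v7→Out (+1); total 7.
No residual Res→Out path; max flow = 7.
Certifying cut of size 7: {Res→Out, v2→Out, v3→Out, v4→Out, v5→Out, v6→Out, v7→Out}.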